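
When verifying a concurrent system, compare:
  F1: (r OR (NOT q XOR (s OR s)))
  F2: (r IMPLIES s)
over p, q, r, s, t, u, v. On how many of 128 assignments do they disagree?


F1 = (r OR (NOT q XOR (s OR s)))
F2 = (r IMPLIES s)
Evaluate both on each of 128 rows (bits = p,q,r,s,t,u,v):
  row 0 [0000000]: F1=1 F2=1 -> 0
  row 1 [0000001]: F1=1 F2=1 -> 0
  row 2 [0000010]: F1=1 F2=1 -> 0
  row 3 [0000011]: F1=1 F2=1 -> 0
  row 4 [0000100]: F1=1 F2=1 -> 0
  (every remaining row is evaluated the same way; all 128 results are listed next)
Full result column, 8 rows per line (p,q,r,s fixed per line; t,u,v runs 000..111 left to right):
  rows 0-7 [p,q,r,s=0000]: 00000000  (ones: 0)
  rows 8-15 [p,q,r,s=0001]: 11111111  (ones: 8)
  rows 16-23 [p,q,r,s=0010]: 11111111  (ones: 8)
  rows 24-31 [p,q,r,s=0011]: 00000000  (ones: 0)
  rows 32-39 [p,q,r,s=0100]: 11111111  (ones: 8)
  rows 40-47 [p,q,r,s=0101]: 00000000  (ones: 0)
  rows 48-55 [p,q,r,s=0110]: 11111111  (ones: 8)
  rows 56-63 [p,q,r,s=0111]: 00000000  (ones: 0)
  rows 64-71 [p,q,r,s=1000]: 00000000  (ones: 0)
  rows 72-79 [p,q,r,s=1001]: 11111111  (ones: 8)
  rows 80-87 [p,q,r,s=1010]: 11111111  (ones: 8)
  rows 88-95 [p,q,r,s=1011]: 00000000  (ones: 0)
  rows 96-103 [p,q,r,s=1100]: 11111111  (ones: 8)
  rows 104-111 [p,q,r,s=1101]: 00000000  (ones: 0)
  rows 112-119 [p,q,r,s=1110]: 11111111  (ones: 8)
  rows 120-127 [p,q,r,s=1111]: 00000000  (ones: 0)
Disagreements = 0+8+8+0+8+0+8+0+0+8+8+0+8+0+8+0 = 64

64


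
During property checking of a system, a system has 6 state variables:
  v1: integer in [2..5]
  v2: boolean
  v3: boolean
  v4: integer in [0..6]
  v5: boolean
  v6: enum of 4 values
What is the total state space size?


State space = product of domain sizes of all variables.
Domain sizes:
  v1 (integer in [2..5]): 4
  v2 (boolean): 2
  v3 (boolean): 2
  v4 (integer in [0..6]): 7
  v5 (boolean): 2
  v6 (enum of 4 values): 4
Product = 4 * 2 * 2 * 7 * 2 * 4 = 896

896


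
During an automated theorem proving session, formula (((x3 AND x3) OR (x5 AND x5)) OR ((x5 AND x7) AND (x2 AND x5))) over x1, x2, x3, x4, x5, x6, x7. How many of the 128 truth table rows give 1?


Formula: (((x3 AND x3) OR (x5 AND x5)) OR ((x5 AND x7) AND (x2 AND x5))) over 7 vars (128 rows)
Evaluate each row (x1, x2, x3, x4, x5, x6, x7 as bits, MSB first):
  row 0 [0000000]: (((0 AND 0) OR (0 AND 0)) OR ((0 AND 0) AND (0 AND 0))) -> 0
  row 1 [0000001]: (((0 AND 0) OR (0 AND 0)) OR ((0 AND 1) AND (0 AND 0))) -> 0
  row 2 [0000010]: (((0 AND 0) OR (0 AND 0)) OR ((0 AND 0) AND (0 AND 0))) -> 0
  row 3 [0000011]: (((0 AND 0) OR (0 AND 0)) OR ((0 AND 1) AND (0 AND 0))) -> 0
  row 4 [0000100]: (((0 AND 0) OR (1 AND 1)) OR ((1 AND 0) AND (0 AND 1))) -> 1
  (every remaining row is evaluated the same way; all 128 results are listed next)
Full result column, 8 rows per line (x1,x2,x3,x4 fixed per line; x5,x6,x7 runs 000..111 left to right):
  rows 0-7 [x1,x2,x3,x4=0000]: 00001111  (ones: 4)
  rows 8-15 [x1,x2,x3,x4=0001]: 00001111  (ones: 4)
  rows 16-23 [x1,x2,x3,x4=0010]: 11111111  (ones: 8)
  rows 24-31 [x1,x2,x3,x4=0011]: 11111111  (ones: 8)
  rows 32-39 [x1,x2,x3,x4=0100]: 00001111  (ones: 4)
  rows 40-47 [x1,x2,x3,x4=0101]: 00001111  (ones: 4)
  rows 48-55 [x1,x2,x3,x4=0110]: 11111111  (ones: 8)
  rows 56-63 [x1,x2,x3,x4=0111]: 11111111  (ones: 8)
  rows 64-71 [x1,x2,x3,x4=1000]: 00001111  (ones: 4)
  rows 72-79 [x1,x2,x3,x4=1001]: 00001111  (ones: 4)
  rows 80-87 [x1,x2,x3,x4=1010]: 11111111  (ones: 8)
  rows 88-95 [x1,x2,x3,x4=1011]: 11111111  (ones: 8)
  rows 96-103 [x1,x2,x3,x4=1100]: 00001111  (ones: 4)
  rows 104-111 [x1,x2,x3,x4=1101]: 00001111  (ones: 4)
  rows 112-119 [x1,x2,x3,x4=1110]: 11111111  (ones: 8)
  rows 120-127 [x1,x2,x3,x4=1111]: 11111111  (ones: 8)
Count of 1-rows = 4+4+8+8+4+4+8+8+4+4+8+8+4+4+8+8 = 96

96


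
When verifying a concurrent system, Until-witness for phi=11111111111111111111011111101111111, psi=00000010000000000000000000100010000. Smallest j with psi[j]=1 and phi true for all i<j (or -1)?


(phi U psi) at 0: need smallest j with psi[j]=1 and phi[i]=1 for all i in [0,j).
Scan from step 0:
  step 0: phi=1, psi=0 -> continue
  step 1: phi=1, psi=0 -> continue
  step 2: phi=1, psi=0 -> continue
  step 3: phi=1, psi=0 -> continue
  step 6: psi=1 and phi held for [0,6) -> witness found
Witness step = 6

6


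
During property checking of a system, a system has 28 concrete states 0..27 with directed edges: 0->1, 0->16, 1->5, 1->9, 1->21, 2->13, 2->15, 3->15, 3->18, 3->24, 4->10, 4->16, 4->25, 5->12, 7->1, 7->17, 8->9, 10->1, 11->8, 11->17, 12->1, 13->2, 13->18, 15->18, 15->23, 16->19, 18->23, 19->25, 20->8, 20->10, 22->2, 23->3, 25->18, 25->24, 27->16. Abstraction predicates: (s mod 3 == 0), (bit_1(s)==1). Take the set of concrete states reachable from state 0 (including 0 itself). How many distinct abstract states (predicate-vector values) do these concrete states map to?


BFS from 0:
Concrete reachable: {0, 1, 3, 5, 9, 12, 15, 16, 18, 19, 21, 23, 24, 25}
Abstract via predicates (s mod 3 == 0), (bit_1(s)==1):
  (0,0) <- {1, 5, 16, 25}
  (0,1) <- {19, 23}
  (1,0) <- {0, 9, 12, 21, 24}
  (1,1) <- {3, 15, 18}
Distinct abstract states = 4

4


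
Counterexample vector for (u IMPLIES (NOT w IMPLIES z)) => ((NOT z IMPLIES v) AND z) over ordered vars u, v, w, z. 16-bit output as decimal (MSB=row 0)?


F1 = (u IMPLIES (NOT w IMPLIES z))
F2 = ((NOT z IMPLIES v) AND z)
Counterexample to F1=>F2 is where F1=1 and F2=0.
Evaluate each row (bits = u,v,w,z, MSB first):
  row 0 [0000]: F1=1 F2=0 -> F1&~F2 -> 1
  row 1 [0001]: F1=1 F2=1 -> F1&~F2 -> 0
  row 2 [0010]: F1=1 F2=0 -> F1&~F2 -> 1
  row 3 [0011]: F1=1 F2=1 -> F1&~F2 -> 0
  row 4 [0100]: F1=1 F2=0 -> F1&~F2 -> 1
  row 5 [0101]: F1=1 F2=1 -> F1&~F2 -> 0
  row 6 [0110]: F1=1 F2=0 -> F1&~F2 -> 1
  row 7 [0111]: F1=1 F2=1 -> F1&~F2 -> 0
  row 8 [1000]: F1=0 F2=0 -> F1&~F2 -> 0
  row 9 [1001]: F1=1 F2=1 -> F1&~F2 -> 0
  row 10 [1010]: F1=1 F2=0 -> F1&~F2 -> 1
  row 11 [1011]: F1=1 F2=1 -> F1&~F2 -> 0
  row 12 [1100]: F1=0 F2=0 -> F1&~F2 -> 0
  row 13 [1101]: F1=1 F2=1 -> F1&~F2 -> 0
  row 14 [1110]: F1=1 F2=0 -> F1&~F2 -> 1
  row 15 [1111]: F1=1 F2=1 -> F1&~F2 -> 0
Full result column, 4 rows per line (u,v fixed per line; w,z runs 00..11 left to right):
  rows 0-3 [u,v=00]: 1010  = hex A
  rows 4-7 [u,v=01]: 1010  = hex A
  rows 8-11 [u,v=10]: 0010  = hex 2
  rows 12-15 [u,v=11]: 0010  = hex 2
Counterexample vector (row 0 .. row 15) = 1010101000100010
Output column grouped in 4s = 1010 1010 0010 0010 = 0xAA22
Convert to decimal digit by digit (value = value*16 + digit):
  A -> 10
  10*16 + 10 (A) = 170
  170*16 + 2 = 2722
  2722*16 + 2 = 43554
Decimal = 43554

43554


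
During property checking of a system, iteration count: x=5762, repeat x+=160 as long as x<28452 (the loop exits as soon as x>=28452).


Step 1: x goes from 5762 toward 28452 by 160; the body runs while x<28452, so iterations = ceil((bound-start)/step)
Step 2: Distance=22690
Step 3: ceil(22690/160)=142

142


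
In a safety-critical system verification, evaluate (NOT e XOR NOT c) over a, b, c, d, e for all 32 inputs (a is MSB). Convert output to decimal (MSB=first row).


Formula: (NOT e XOR NOT c) over a, b, c, d, e (32 rows)
Evaluate each row (bits = a,b,c,d,e, MSB first):
  row 0 [00000]: (NOT 0 XOR NOT 0) -> 0
  row 1 [00001]: (NOT 1 XOR NOT 0) -> 1
  row 2 [00010]: (NOT 0 XOR NOT 0) -> 0
  row 3 [00011]: (NOT 1 XOR NOT 0) -> 1
  row 4 [00100]: (NOT 0 XOR NOT 1) -> 1
  row 5 [00101]: (NOT 1 XOR NOT 1) -> 0
  row 6 [00110]: (NOT 0 XOR NOT 1) -> 1
  row 7 [00111]: (NOT 1 XOR NOT 1) -> 0
  row 8 [01000]: (NOT 0 XOR NOT 0) -> 0
  row 9 [01001]: (NOT 1 XOR NOT 0) -> 1
  row 10 [01010]: (NOT 0 XOR NOT 0) -> 0
  row 11 [01011]: (NOT 1 XOR NOT 0) -> 1
  row 12 [01100]: (NOT 0 XOR NOT 1) -> 1
  row 13 [01101]: (NOT 1 XOR NOT 1) -> 0
  row 14 [01110]: (NOT 0 XOR NOT 1) -> 1
  row 15 [01111]: (NOT 1 XOR NOT 1) -> 0
  row 16 [10000]: (NOT 0 XOR NOT 0) -> 0
  row 17 [10001]: (NOT 1 XOR NOT 0) -> 1
  row 18 [10010]: (NOT 0 XOR NOT 0) -> 0
  row 19 [10011]: (NOT 1 XOR NOT 0) -> 1
  row 20 [10100]: (NOT 0 XOR NOT 1) -> 1
  row 21 [10101]: (NOT 1 XOR NOT 1) -> 0
  row 22 [10110]: (NOT 0 XOR NOT 1) -> 1
  row 23 [10111]: (NOT 1 XOR NOT 1) -> 0
  row 24 [11000]: (NOT 0 XOR NOT 0) -> 0
  row 25 [11001]: (NOT 1 XOR NOT 0) -> 1
  row 26 [11010]: (NOT 0 XOR NOT 0) -> 0
  row 27 [11011]: (NOT 1 XOR NOT 0) -> 1
  row 28 [11100]: (NOT 0 XOR NOT 1) -> 1
  row 29 [11101]: (NOT 1 XOR NOT 1) -> 0
  row 30 [11110]: (NOT 0 XOR NOT 1) -> 1
  row 31 [11111]: (NOT 1 XOR NOT 1) -> 0
Full result column, 4 rows per line (a,b,c fixed per line; d,e runs 00..11 left to right):
  rows 0-3 [a,b,c=000]: 0101  = hex 5
  rows 4-7 [a,b,c=001]: 1010  = hex A
  rows 8-11 [a,b,c=010]: 0101  = hex 5
  rows 12-15 [a,b,c=011]: 1010  = hex A
  rows 16-19 [a,b,c=100]: 0101  = hex 5
  rows 20-23 [a,b,c=101]: 1010  = hex A
  rows 24-27 [a,b,c=110]: 0101  = hex 5
  rows 28-31 [a,b,c=111]: 1010  = hex A
Output column (row 0 .. row 31) = 01011010010110100101101001011010
Output column grouped in 4s = 0101 1010 0101 1010 0101 1010 0101 1010 = 0x5A5A5A5A
Convert to decimal digit by digit (value = value*16 + digit):
  5 -> 5
  5*16 + 10 (A) = 90
  90*16 + 5 = 1445
  1445*16 + 10 (A) = 23130
  23130*16 + 5 = 370085
  370085*16 + 10 (A) = 5921370
  5921370*16 + 5 = 94741925
  94741925*16 + 10 (A) = 1515870810
Decimal = 1515870810

1515870810


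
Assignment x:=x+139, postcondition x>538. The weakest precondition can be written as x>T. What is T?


Formula: wp(x:=E, P) = P[E/x] (substitute E for x in postcondition)
Step 1: Postcondition: x>538
Step 2: Substitute x+139 for x: x+139>538
Step 3: Solve for x: x > 538-139 = 399

399


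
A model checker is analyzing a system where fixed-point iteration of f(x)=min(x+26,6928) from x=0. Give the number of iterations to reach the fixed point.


Step 1: x=0, cap=6928, increment=26
Step 2: x grows by 26 each step until capped at 6928; fixed point is x=6928
Step 3: iterations = ceil(6928/26) = 267

267


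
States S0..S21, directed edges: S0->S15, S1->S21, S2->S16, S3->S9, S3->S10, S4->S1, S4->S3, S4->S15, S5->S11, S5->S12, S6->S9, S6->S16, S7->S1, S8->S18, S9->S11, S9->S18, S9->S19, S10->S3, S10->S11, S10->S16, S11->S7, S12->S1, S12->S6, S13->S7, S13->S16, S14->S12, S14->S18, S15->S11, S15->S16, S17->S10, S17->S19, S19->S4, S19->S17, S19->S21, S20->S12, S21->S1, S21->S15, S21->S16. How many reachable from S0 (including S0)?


BFS from S0:
  layer 0: {S0}
  layer 1: {S15}
  layer 2: {S11, S16}
  layer 3: {S7}
  layer 4: {S1}
  layer 5: {S21}
Reachable set: {S0, S1, S7, S11, S15, S16, S21}
Count = 7

7


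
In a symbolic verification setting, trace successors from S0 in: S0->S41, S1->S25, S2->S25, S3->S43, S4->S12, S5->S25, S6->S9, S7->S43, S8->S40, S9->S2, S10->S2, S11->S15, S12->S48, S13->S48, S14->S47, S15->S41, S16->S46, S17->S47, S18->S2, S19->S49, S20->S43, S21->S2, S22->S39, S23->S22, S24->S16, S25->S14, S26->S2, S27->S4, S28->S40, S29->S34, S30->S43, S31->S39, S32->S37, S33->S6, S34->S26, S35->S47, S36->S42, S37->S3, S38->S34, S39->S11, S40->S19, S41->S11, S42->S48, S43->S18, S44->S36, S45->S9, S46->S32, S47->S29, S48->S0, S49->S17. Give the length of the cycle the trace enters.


Trace from S0 until a state repeats:
  S0 -> S41 -> S11 -> S15 -> S41
S41 first seen at step 1, revisited at step 4.
Cycle length = 4 - 1 = 3

3


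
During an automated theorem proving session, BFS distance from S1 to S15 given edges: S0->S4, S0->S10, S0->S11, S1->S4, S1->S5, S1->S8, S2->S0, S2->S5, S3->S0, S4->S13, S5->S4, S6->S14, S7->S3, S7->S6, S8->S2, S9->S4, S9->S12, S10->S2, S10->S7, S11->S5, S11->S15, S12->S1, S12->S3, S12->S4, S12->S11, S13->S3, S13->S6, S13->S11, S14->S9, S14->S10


BFS layer-by-layer from S1:
  dist 0: {S1}
  dist 1: {S4, S5, S8}
  dist 2: {S2, S13}
  dist 3: {S0, S3, S6, S11}
  dist 4: {S10, S14, S15}
  -> S15 reached at distance 4
Shortest path length = 4

4


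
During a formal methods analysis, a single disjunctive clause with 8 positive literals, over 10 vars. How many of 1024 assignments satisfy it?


Step 1: Total=2^10=1024
Step 2: Unsat when all 8 false: 2^2=4
Step 3: Sat=1024-4=1020

1020


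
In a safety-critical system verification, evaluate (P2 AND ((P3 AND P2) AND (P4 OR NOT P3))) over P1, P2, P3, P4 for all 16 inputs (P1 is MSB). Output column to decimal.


Formula: (P2 AND ((P3 AND P2) AND (P4 OR NOT P3))) over P1, P2, P3, P4 (16 rows)
Evaluate each row (bits = P1,P2,P3,P4, MSB first):
  row 0 [0000]: (0 AND ((0 AND 0) AND (0 OR NOT 0))) -> 0
  row 1 [0001]: (0 AND ((0 AND 0) AND (1 OR NOT 0))) -> 0
  row 2 [0010]: (0 AND ((1 AND 0) AND (0 OR NOT 1))) -> 0
  row 3 [0011]: (0 AND ((1 AND 0) AND (1 OR NOT 1))) -> 0
  row 4 [0100]: (1 AND ((0 AND 1) AND (0 OR NOT 0))) -> 0
  row 5 [0101]: (1 AND ((0 AND 1) AND (1 OR NOT 0))) -> 0
  row 6 [0110]: (1 AND ((1 AND 1) AND (0 OR NOT 1))) -> 0
  row 7 [0111]: (1 AND ((1 AND 1) AND (1 OR NOT 1))) -> 1
  row 8 [1000]: (0 AND ((0 AND 0) AND (0 OR NOT 0))) -> 0
  row 9 [1001]: (0 AND ((0 AND 0) AND (1 OR NOT 0))) -> 0
  row 10 [1010]: (0 AND ((1 AND 0) AND (0 OR NOT 1))) -> 0
  row 11 [1011]: (0 AND ((1 AND 0) AND (1 OR NOT 1))) -> 0
  row 12 [1100]: (1 AND ((0 AND 1) AND (0 OR NOT 0))) -> 0
  row 13 [1101]: (1 AND ((0 AND 1) AND (1 OR NOT 0))) -> 0
  row 14 [1110]: (1 AND ((1 AND 1) AND (0 OR NOT 1))) -> 0
  row 15 [1111]: (1 AND ((1 AND 1) AND (1 OR NOT 1))) -> 1
Full result column, 4 rows per line (P1,P2 fixed per line; P3,P4 runs 00..11 left to right):
  rows 0-3 [P1,P2=00]: 0000  = hex 0
  rows 4-7 [P1,P2=01]: 0001  = hex 1
  rows 8-11 [P1,P2=10]: 0000  = hex 0
  rows 12-15 [P1,P2=11]: 0001  = hex 1
Output column (row 0 .. row 15) = 0000000100000001
Output column grouped in 4s = 0000 0001 0000 0001 = 0x0101
Convert to decimal digit by digit (value = value*16 + digit):
  0 -> 0
  0*16 + 1 = 1
  1*16 + 0 = 16
  16*16 + 1 = 257
Decimal = 257

257


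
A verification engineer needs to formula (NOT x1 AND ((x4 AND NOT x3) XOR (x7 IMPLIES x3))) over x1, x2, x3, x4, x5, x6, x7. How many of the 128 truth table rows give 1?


Formula: (NOT x1 AND ((x4 AND NOT x3) XOR (x7 IMPLIES x3))) over 7 vars (128 rows)
Evaluate each row (x1, x2, x3, x4, x5, x6, x7 as bits, MSB first):
  row 0 [0000000]: (NOT 0 AND ((0 AND NOT 0) XOR (0 IMPLIES 0))) -> 1
  row 1 [0000001]: (NOT 0 AND ((0 AND NOT 0) XOR (1 IMPLIES 0))) -> 0
  row 2 [0000010]: (NOT 0 AND ((0 AND NOT 0) XOR (0 IMPLIES 0))) -> 1
  row 3 [0000011]: (NOT 0 AND ((0 AND NOT 0) XOR (1 IMPLIES 0))) -> 0
  row 4 [0000100]: (NOT 0 AND ((0 AND NOT 0) XOR (0 IMPLIES 0))) -> 1
  (every remaining row is evaluated the same way; all 128 results are listed next)
Full result column, 8 rows per line (x1,x2,x3,x4 fixed per line; x5,x6,x7 runs 000..111 left to right):
  rows 0-7 [x1,x2,x3,x4=0000]: 10101010  (ones: 4)
  rows 8-15 [x1,x2,x3,x4=0001]: 01010101  (ones: 4)
  rows 16-23 [x1,x2,x3,x4=0010]: 11111111  (ones: 8)
  rows 24-31 [x1,x2,x3,x4=0011]: 11111111  (ones: 8)
  rows 32-39 [x1,x2,x3,x4=0100]: 10101010  (ones: 4)
  rows 40-47 [x1,x2,x3,x4=0101]: 01010101  (ones: 4)
  rows 48-55 [x1,x2,x3,x4=0110]: 11111111  (ones: 8)
  rows 56-63 [x1,x2,x3,x4=0111]: 11111111  (ones: 8)
  rows 64-71 [x1,x2,x3,x4=1000]: 00000000  (ones: 0)
  rows 72-79 [x1,x2,x3,x4=1001]: 00000000  (ones: 0)
  rows 80-87 [x1,x2,x3,x4=1010]: 00000000  (ones: 0)
  rows 88-95 [x1,x2,x3,x4=1011]: 00000000  (ones: 0)
  rows 96-103 [x1,x2,x3,x4=1100]: 00000000  (ones: 0)
  rows 104-111 [x1,x2,x3,x4=1101]: 00000000  (ones: 0)
  rows 112-119 [x1,x2,x3,x4=1110]: 00000000  (ones: 0)
  rows 120-127 [x1,x2,x3,x4=1111]: 00000000  (ones: 0)
Count of 1-rows = 4+4+8+8+4+4+8+8+0+0+0+0+0+0+0+0 = 48

48


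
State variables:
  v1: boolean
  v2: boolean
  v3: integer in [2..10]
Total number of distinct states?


State space = product of domain sizes of all variables.
Domain sizes:
  v1 (boolean): 2
  v2 (boolean): 2
  v3 (integer in [2..10]): 9
Product = 2 * 2 * 9 = 36

36


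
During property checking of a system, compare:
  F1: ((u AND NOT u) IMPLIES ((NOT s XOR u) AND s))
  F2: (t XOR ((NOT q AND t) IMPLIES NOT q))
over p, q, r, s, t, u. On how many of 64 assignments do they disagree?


F1 = ((u AND NOT u) IMPLIES ((NOT s XOR u) AND s))
F2 = (t XOR ((NOT q AND t) IMPLIES NOT q))
Evaluate both on each of 64 rows (bits = p,q,r,s,t,u):
  row 0 [000000]: F1=1 F2=1 -> 0
  row 1 [000001]: F1=1 F2=1 -> 0
  row 2 [000010]: F1=1 F2=0 (differ) -> 1
  row 3 [000011]: F1=1 F2=0 (differ) -> 1
  row 4 [000100]: F1=1 F2=1 -> 0
  (every remaining row is evaluated the same way; all 64 results are listed next)
Full result column, 8 rows per line (p,q,r fixed per line; s,t,u runs 000..111 left to right):
  rows 0-7 [p,q,r=000]: 00110011  (ones: 4)
  rows 8-15 [p,q,r=001]: 00110011  (ones: 4)
  rows 16-23 [p,q,r=010]: 00110011  (ones: 4)
  rows 24-31 [p,q,r=011]: 00110011  (ones: 4)
  rows 32-39 [p,q,r=100]: 00110011  (ones: 4)
  rows 40-47 [p,q,r=101]: 00110011  (ones: 4)
  rows 48-55 [p,q,r=110]: 00110011  (ones: 4)
  rows 56-63 [p,q,r=111]: 00110011  (ones: 4)
Disagreements = 4+4+4+4+4+4+4+4 = 32

32


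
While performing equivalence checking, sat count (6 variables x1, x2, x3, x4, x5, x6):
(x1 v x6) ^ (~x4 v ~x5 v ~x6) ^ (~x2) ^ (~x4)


CNF with 4 clauses over 6 vars (64 assignments).
An assignment satisfies CNF iff every clause has >=1 true literal.
Check each row (bits = x1,x2,x3,x4,x5,x6; clause T/F shown):
  row 0 [000000]: clauses=FTTT -> 0
  row 1 [000001]: clauses=TTTT -> 1
  row 2 [000010]: clauses=FTTT -> 0
  row 3 [000011]: clauses=TTTT -> 1
  row 4 [000100]: clauses=FTTF -> 0
  (every remaining row is evaluated the same way; all 64 results are listed next)
Full result column, 8 rows per line (x1,x2,x3 fixed per line; x4,x5,x6 runs 000..111 left to right):
  rows 0-7 [x1,x2,x3=000]: 01010000  (ones: 2)
  rows 8-15 [x1,x2,x3=001]: 01010000  (ones: 2)
  rows 16-23 [x1,x2,x3=010]: 00000000  (ones: 0)
  rows 24-31 [x1,x2,x3=011]: 00000000  (ones: 0)
  rows 32-39 [x1,x2,x3=100]: 11110000  (ones: 4)
  rows 40-47 [x1,x2,x3=101]: 11110000  (ones: 4)
  rows 48-55 [x1,x2,x3=110]: 00000000  (ones: 0)
  rows 56-63 [x1,x2,x3=111]: 00000000  (ones: 0)
Satisfying assignments = 2+2+0+0+4+4+0+0 = 12

12


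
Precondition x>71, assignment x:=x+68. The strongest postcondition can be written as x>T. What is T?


Formula: sp(P, x:=E) = exists old_x. (x = E[old_x/x]) AND P[old_x/x] (old_x is the value of x before the assignment; eliminate old_x by solving x = E[old_x/x] for old_x)
Step 1: Precondition P: x>71, i.e. old_x > 71
Step 2: Assignment gives x = old_x + 68, so old_x = x - 68
Step 3: Substitute into P: x - 68 > 71
Step 4: Simplify: x > 71+68 = 139

139


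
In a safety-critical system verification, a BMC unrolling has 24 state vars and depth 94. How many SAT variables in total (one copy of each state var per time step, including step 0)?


BMC unrolls to depth k, creating one copy of each state var for steps 0..k.
Step count = 94 + 1 = 95 (steps 0 through 94)
Vars per step = 24
Total = 24 * 95 = 2280

2280


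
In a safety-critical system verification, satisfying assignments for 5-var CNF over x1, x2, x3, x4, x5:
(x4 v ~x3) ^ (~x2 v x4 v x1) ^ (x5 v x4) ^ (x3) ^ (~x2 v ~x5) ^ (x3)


CNF with 6 clauses over 5 vars (32 assignments).
An assignment satisfies CNF iff every clause has >=1 true literal.
Check each row (bits = x1,x2,x3,x4,x5; clause T/F shown):
  row 0 [00000]: clauses=TTFFTF -> 0
  row 1 [00001]: clauses=TTTFTF -> 0
  row 2 [00010]: clauses=TTTFTF -> 0
  row 3 [00011]: clauses=TTTFTF -> 0
  row 4 [00100]: clauses=FTFTTT -> 0
  row 5 [00101]: clauses=FTTTTT -> 0
  row 6 [00110]: clauses=TTTTTT -> 1
  row 7 [00111]: clauses=TTTTTT -> 1
  row 8 [01000]: clauses=TFFFTF -> 0
  row 9 [01001]: clauses=TFTFFF -> 0
  row 10 [01010]: clauses=TTTFTF -> 0
  row 11 [01011]: clauses=TTTFFF -> 0
  row 12 [01100]: clauses=FFFTTT -> 0
  row 13 [01101]: clauses=FFTTFT -> 0
  row 14 [01110]: clauses=TTTTTT -> 1
  row 15 [01111]: clauses=TTTTFT -> 0
  row 16 [10000]: clauses=TTFFTF -> 0
  row 17 [10001]: clauses=TTTFTF -> 0
  row 18 [10010]: clauses=TTTFTF -> 0
  row 19 [10011]: clauses=TTTFTF -> 0
  row 20 [10100]: clauses=FTFTTT -> 0
  row 21 [10101]: clauses=FTTTTT -> 0
  row 22 [10110]: clauses=TTTTTT -> 1
  row 23 [10111]: clauses=TTTTTT -> 1
  row 24 [11000]: clauses=TTFFTF -> 0
  row 25 [11001]: clauses=TTTFFF -> 0
  row 26 [11010]: clauses=TTTFTF -> 0
  row 27 [11011]: clauses=TTTFFF -> 0
  row 28 [11100]: clauses=FTFTTT -> 0
  row 29 [11101]: clauses=FTTTFT -> 0
  row 30 [11110]: clauses=TTTTTT -> 1
  row 31 [11111]: clauses=TTTTFT -> 0
Full result column, 8 rows per line (x1,x2 fixed per line; x3,x4,x5 runs 000..111 left to right):
  rows 0-7 [x1,x2=00]: 00000011  (ones: 2)
  rows 8-15 [x1,x2=01]: 00000010  (ones: 1)
  rows 16-23 [x1,x2=10]: 00000011  (ones: 2)
  rows 24-31 [x1,x2=11]: 00000010  (ones: 1)
Satisfying assignments = 2+1+2+1 = 6

6


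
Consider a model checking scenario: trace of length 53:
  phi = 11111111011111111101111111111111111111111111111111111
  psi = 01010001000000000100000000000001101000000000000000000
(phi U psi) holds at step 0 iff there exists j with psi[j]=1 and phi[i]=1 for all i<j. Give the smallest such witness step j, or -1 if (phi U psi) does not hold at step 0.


(phi U psi) at 0: need smallest j with psi[j]=1 and phi[i]=1 for all i in [0,j).
Scan from step 0:
  step 0: phi=1, psi=0 -> continue
  step 1: psi=1 and phi held for [0,1) -> witness found
Witness step = 1

1


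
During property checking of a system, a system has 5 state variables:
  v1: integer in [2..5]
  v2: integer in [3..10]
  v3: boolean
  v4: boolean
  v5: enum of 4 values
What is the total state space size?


State space = product of domain sizes of all variables.
Domain sizes:
  v1 (integer in [2..5]): 4
  v2 (integer in [3..10]): 8
  v3 (boolean): 2
  v4 (boolean): 2
  v5 (enum of 4 values): 4
Product = 4 * 8 * 2 * 2 * 4 = 512

512


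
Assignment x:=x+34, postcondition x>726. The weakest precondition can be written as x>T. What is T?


Formula: wp(x:=E, P) = P[E/x] (substitute E for x in postcondition)
Step 1: Postcondition: x>726
Step 2: Substitute x+34 for x: x+34>726
Step 3: Solve for x: x > 726-34 = 692

692


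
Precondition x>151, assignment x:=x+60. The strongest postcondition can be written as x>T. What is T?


Formula: sp(P, x:=E) = exists old_x. (x = E[old_x/x]) AND P[old_x/x] (old_x is the value of x before the assignment; eliminate old_x by solving x = E[old_x/x] for old_x)
Step 1: Precondition P: x>151, i.e. old_x > 151
Step 2: Assignment gives x = old_x + 60, so old_x = x - 60
Step 3: Substitute into P: x - 60 > 151
Step 4: Simplify: x > 151+60 = 211

211


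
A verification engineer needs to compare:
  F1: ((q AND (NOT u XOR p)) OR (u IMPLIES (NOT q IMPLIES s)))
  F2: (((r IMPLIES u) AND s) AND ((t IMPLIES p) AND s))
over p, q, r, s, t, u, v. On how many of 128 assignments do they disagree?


F1 = ((q AND (NOT u XOR p)) OR (u IMPLIES (NOT q IMPLIES s)))
F2 = (((r IMPLIES u) AND s) AND ((t IMPLIES p) AND s))
Evaluate both on each of 128 rows (bits = p,q,r,s,t,u,v):
  row 0 [0000000]: F1=1 F2=0 (differ) -> 1
  row 1 [0000001]: F1=1 F2=0 (differ) -> 1
  row 2 [0000010]: F1=0 F2=0 -> 0
  row 3 [0000011]: F1=0 F2=0 -> 0
  row 4 [0000100]: F1=1 F2=0 (differ) -> 1
  (every remaining row is evaluated the same way; all 128 results are listed next)
Full result column, 8 rows per line (p,q,r,s fixed per line; t,u,v runs 000..111 left to right):
  rows 0-7 [p,q,r,s=0000]: 11001100  (ones: 4)
  rows 8-15 [p,q,r,s=0001]: 00001111  (ones: 4)
  rows 16-23 [p,q,r,s=0010]: 11001100  (ones: 4)
  rows 24-31 [p,q,r,s=0011]: 11001111  (ones: 6)
  rows 32-39 [p,q,r,s=0100]: 11111111  (ones: 8)
  rows 40-47 [p,q,r,s=0101]: 00001111  (ones: 4)
  rows 48-55 [p,q,r,s=0110]: 11111111  (ones: 8)
  rows 56-63 [p,q,r,s=0111]: 11001111  (ones: 6)
  rows 64-71 [p,q,r,s=1000]: 11001100  (ones: 4)
  rows 72-79 [p,q,r,s=1001]: 00000000  (ones: 0)
  rows 80-87 [p,q,r,s=1010]: 11001100  (ones: 4)
  rows 88-95 [p,q,r,s=1011]: 11001100  (ones: 4)
  rows 96-103 [p,q,r,s=1100]: 11111111  (ones: 8)
  rows 104-111 [p,q,r,s=1101]: 00000000  (ones: 0)
  rows 112-119 [p,q,r,s=1110]: 11111111  (ones: 8)
  rows 120-127 [p,q,r,s=1111]: 11001100  (ones: 4)
Disagreements = 4+4+4+6+8+4+8+6+4+0+4+4+8+0+8+4 = 76

76


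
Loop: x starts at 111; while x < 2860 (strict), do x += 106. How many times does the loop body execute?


Step 1: x goes from 111 toward 2860 by 106; the body runs while x<2860, so iterations = ceil((bound-start)/step)
Step 2: Distance=2749
Step 3: ceil(2749/106)=26

26


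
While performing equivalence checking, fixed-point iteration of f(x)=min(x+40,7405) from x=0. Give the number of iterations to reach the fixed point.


Step 1: x=0, cap=7405, increment=40
Step 2: x grows by 40 each step until capped at 7405; fixed point is x=7405
Step 3: iterations = ceil(7405/40) = 186

186


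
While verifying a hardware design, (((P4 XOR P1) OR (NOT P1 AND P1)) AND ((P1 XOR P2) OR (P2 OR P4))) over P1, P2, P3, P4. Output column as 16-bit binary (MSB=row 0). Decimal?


Formula: (((P4 XOR P1) OR (NOT P1 AND P1)) AND ((P1 XOR P2) OR (P2 OR P4))) over P1, P2, P3, P4 (16 rows)
Evaluate each row (bits = P1,P2,P3,P4, MSB first):
  row 0 [0000]: (((0 XOR 0) OR (NOT 0 AND 0)) AND ((0 XOR 0) OR (0 OR 0))) -> 0
  row 1 [0001]: (((1 XOR 0) OR (NOT 0 AND 0)) AND ((0 XOR 0) OR (0 OR 1))) -> 1
  row 2 [0010]: (((0 XOR 0) OR (NOT 0 AND 0)) AND ((0 XOR 0) OR (0 OR 0))) -> 0
  row 3 [0011]: (((1 XOR 0) OR (NOT 0 AND 0)) AND ((0 XOR 0) OR (0 OR 1))) -> 1
  row 4 [0100]: (((0 XOR 0) OR (NOT 0 AND 0)) AND ((0 XOR 1) OR (1 OR 0))) -> 0
  row 5 [0101]: (((1 XOR 0) OR (NOT 0 AND 0)) AND ((0 XOR 1) OR (1 OR 1))) -> 1
  row 6 [0110]: (((0 XOR 0) OR (NOT 0 AND 0)) AND ((0 XOR 1) OR (1 OR 0))) -> 0
  row 7 [0111]: (((1 XOR 0) OR (NOT 0 AND 0)) AND ((0 XOR 1) OR (1 OR 1))) -> 1
  row 8 [1000]: (((0 XOR 1) OR (NOT 1 AND 1)) AND ((1 XOR 0) OR (0 OR 0))) -> 1
  row 9 [1001]: (((1 XOR 1) OR (NOT 1 AND 1)) AND ((1 XOR 0) OR (0 OR 1))) -> 0
  row 10 [1010]: (((0 XOR 1) OR (NOT 1 AND 1)) AND ((1 XOR 0) OR (0 OR 0))) -> 1
  row 11 [1011]: (((1 XOR 1) OR (NOT 1 AND 1)) AND ((1 XOR 0) OR (0 OR 1))) -> 0
  row 12 [1100]: (((0 XOR 1) OR (NOT 1 AND 1)) AND ((1 XOR 1) OR (1 OR 0))) -> 1
  row 13 [1101]: (((1 XOR 1) OR (NOT 1 AND 1)) AND ((1 XOR 1) OR (1 OR 1))) -> 0
  row 14 [1110]: (((0 XOR 1) OR (NOT 1 AND 1)) AND ((1 XOR 1) OR (1 OR 0))) -> 1
  row 15 [1111]: (((1 XOR 1) OR (NOT 1 AND 1)) AND ((1 XOR 1) OR (1 OR 1))) -> 0
Full result column, 4 rows per line (P1,P2 fixed per line; P3,P4 runs 00..11 left to right):
  rows 0-3 [P1,P2=00]: 0101  = hex 5
  rows 4-7 [P1,P2=01]: 0101  = hex 5
  rows 8-11 [P1,P2=10]: 1010  = hex A
  rows 12-15 [P1,P2=11]: 1010  = hex A
Output column (row 0 .. row 15) = 0101010110101010
Output column grouped in 4s = 0101 0101 1010 1010 = 0x55AA
Convert to decimal digit by digit (value = value*16 + digit):
  5 -> 5
  5*16 + 5 = 85
  85*16 + 10 (A) = 1370
  1370*16 + 10 (A) = 21930
Decimal = 21930

21930


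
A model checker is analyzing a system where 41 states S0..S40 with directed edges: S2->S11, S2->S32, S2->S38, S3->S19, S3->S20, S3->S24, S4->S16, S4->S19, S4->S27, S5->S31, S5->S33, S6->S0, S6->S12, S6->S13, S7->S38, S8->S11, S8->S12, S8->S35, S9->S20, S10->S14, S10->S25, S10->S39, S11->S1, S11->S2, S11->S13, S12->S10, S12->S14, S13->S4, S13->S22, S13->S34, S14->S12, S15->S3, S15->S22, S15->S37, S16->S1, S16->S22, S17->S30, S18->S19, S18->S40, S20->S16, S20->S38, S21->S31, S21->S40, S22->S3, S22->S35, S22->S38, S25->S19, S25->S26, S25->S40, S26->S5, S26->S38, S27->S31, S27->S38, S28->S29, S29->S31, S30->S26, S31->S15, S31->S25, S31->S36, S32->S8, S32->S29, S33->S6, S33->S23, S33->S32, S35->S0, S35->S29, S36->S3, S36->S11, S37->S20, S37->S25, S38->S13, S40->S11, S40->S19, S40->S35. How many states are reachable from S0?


BFS from S0:
  layer 0: {S0}
Reachable set: {S0}
Count = 1

1


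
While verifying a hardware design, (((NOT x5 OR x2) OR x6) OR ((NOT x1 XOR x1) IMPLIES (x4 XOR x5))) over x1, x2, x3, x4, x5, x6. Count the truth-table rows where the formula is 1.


Formula: (((NOT x5 OR x2) OR x6) OR ((NOT x1 XOR x1) IMPLIES (x4 XOR x5))) over 6 vars (64 rows)
Evaluate each row (x1, x2, x3, x4, x5, x6 as bits, MSB first):
  row 0 [000000]: (((NOT 0 OR 0) OR 0) OR ((NOT 0 XOR 0) IMPLIES (0 XOR 0))) -> 1
  row 1 [000001]: (((NOT 0 OR 0) OR 1) OR ((NOT 0 XOR 0) IMPLIES (0 XOR 0))) -> 1
  row 2 [000010]: (((NOT 1 OR 0) OR 0) OR ((NOT 0 XOR 0) IMPLIES (0 XOR 1))) -> 1
  row 3 [000011]: (((NOT 1 OR 0) OR 1) OR ((NOT 0 XOR 0) IMPLIES (0 XOR 1))) -> 1
  row 4 [000100]: (((NOT 0 OR 0) OR 0) OR ((NOT 0 XOR 0) IMPLIES (1 XOR 0))) -> 1
  (every remaining row is evaluated the same way; all 64 results are listed next)
Full result column, 8 rows per line (x1,x2,x3 fixed per line; x4,x5,x6 runs 000..111 left to right):
  rows 0-7 [x1,x2,x3=000]: 11111101  (ones: 7)
  rows 8-15 [x1,x2,x3=001]: 11111101  (ones: 7)
  rows 16-23 [x1,x2,x3=010]: 11111111  (ones: 8)
  rows 24-31 [x1,x2,x3=011]: 11111111  (ones: 8)
  rows 32-39 [x1,x2,x3=100]: 11111101  (ones: 7)
  rows 40-47 [x1,x2,x3=101]: 11111101  (ones: 7)
  rows 48-55 [x1,x2,x3=110]: 11111111  (ones: 8)
  rows 56-63 [x1,x2,x3=111]: 11111111  (ones: 8)
Count of 1-rows = 7+7+8+8+7+7+8+8 = 60

60


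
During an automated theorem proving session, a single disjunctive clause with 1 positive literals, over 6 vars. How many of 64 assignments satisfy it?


Step 1: Total=2^6=64
Step 2: Unsat when all 1 false: 2^5=32
Step 3: Sat=64-32=32

32


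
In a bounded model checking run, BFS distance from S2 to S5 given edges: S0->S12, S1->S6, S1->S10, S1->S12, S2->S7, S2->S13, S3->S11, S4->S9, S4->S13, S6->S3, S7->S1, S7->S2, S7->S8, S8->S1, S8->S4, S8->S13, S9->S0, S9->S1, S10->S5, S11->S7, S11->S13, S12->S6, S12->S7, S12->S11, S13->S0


BFS layer-by-layer from S2:
  dist 0: {S2}
  dist 1: {S7, S13}
  dist 2: {S0, S1, S8}
  dist 3: {S4, S6, S10, S12}
  dist 4: {S3, S5, S9, S11}
  -> S5 reached at distance 4
Shortest path length = 4

4


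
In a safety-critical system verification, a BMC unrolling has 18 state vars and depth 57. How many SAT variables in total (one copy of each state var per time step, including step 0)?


BMC unrolls to depth k, creating one copy of each state var for steps 0..k.
Step count = 57 + 1 = 58 (steps 0 through 57)
Vars per step = 18
Total = 18 * 58 = 1044

1044


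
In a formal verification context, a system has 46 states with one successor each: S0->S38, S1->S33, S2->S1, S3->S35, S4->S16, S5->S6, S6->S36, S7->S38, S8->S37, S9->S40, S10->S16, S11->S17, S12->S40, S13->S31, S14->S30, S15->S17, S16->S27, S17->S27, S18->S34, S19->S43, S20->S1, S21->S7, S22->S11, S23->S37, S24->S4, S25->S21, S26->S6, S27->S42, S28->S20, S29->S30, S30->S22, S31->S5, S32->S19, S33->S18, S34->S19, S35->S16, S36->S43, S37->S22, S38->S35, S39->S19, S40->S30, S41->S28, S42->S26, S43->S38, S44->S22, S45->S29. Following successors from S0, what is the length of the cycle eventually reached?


Trace from S0 until a state repeats:
  S0 -> S38 -> S35 -> S16 -> S27 -> S42 -> S26 -> S6 -> S36 -> S43 -> S38
S38 first seen at step 1, revisited at step 10.
Cycle length = 10 - 1 = 9

9


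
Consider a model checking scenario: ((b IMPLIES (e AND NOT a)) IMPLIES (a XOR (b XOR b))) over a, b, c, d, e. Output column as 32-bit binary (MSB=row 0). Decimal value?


Formula: ((b IMPLIES (e AND NOT a)) IMPLIES (a XOR (b XOR b))) over a, b, c, d, e (32 rows)
Evaluate each row (bits = a,b,c,d,e, MSB first):
  row 0 [00000]: ((0 IMPLIES (0 AND NOT 0)) IMPLIES (0 XOR (0 XOR 0))) -> 0
  row 1 [00001]: ((0 IMPLIES (1 AND NOT 0)) IMPLIES (0 XOR (0 XOR 0))) -> 0
  row 2 [00010]: ((0 IMPLIES (0 AND NOT 0)) IMPLIES (0 XOR (0 XOR 0))) -> 0
  row 3 [00011]: ((0 IMPLIES (1 AND NOT 0)) IMPLIES (0 XOR (0 XOR 0))) -> 0
  row 4 [00100]: ((0 IMPLIES (0 AND NOT 0)) IMPLIES (0 XOR (0 XOR 0))) -> 0
  row 5 [00101]: ((0 IMPLIES (1 AND NOT 0)) IMPLIES (0 XOR (0 XOR 0))) -> 0
  row 6 [00110]: ((0 IMPLIES (0 AND NOT 0)) IMPLIES (0 XOR (0 XOR 0))) -> 0
  row 7 [00111]: ((0 IMPLIES (1 AND NOT 0)) IMPLIES (0 XOR (0 XOR 0))) -> 0
  row 8 [01000]: ((1 IMPLIES (0 AND NOT 0)) IMPLIES (0 XOR (1 XOR 1))) -> 1
  row 9 [01001]: ((1 IMPLIES (1 AND NOT 0)) IMPLIES (0 XOR (1 XOR 1))) -> 0
  row 10 [01010]: ((1 IMPLIES (0 AND NOT 0)) IMPLIES (0 XOR (1 XOR 1))) -> 1
  row 11 [01011]: ((1 IMPLIES (1 AND NOT 0)) IMPLIES (0 XOR (1 XOR 1))) -> 0
  row 12 [01100]: ((1 IMPLIES (0 AND NOT 0)) IMPLIES (0 XOR (1 XOR 1))) -> 1
  row 13 [01101]: ((1 IMPLIES (1 AND NOT 0)) IMPLIES (0 XOR (1 XOR 1))) -> 0
  row 14 [01110]: ((1 IMPLIES (0 AND NOT 0)) IMPLIES (0 XOR (1 XOR 1))) -> 1
  row 15 [01111]: ((1 IMPLIES (1 AND NOT 0)) IMPLIES (0 XOR (1 XOR 1))) -> 0
  row 16 [10000]: ((0 IMPLIES (0 AND NOT 1)) IMPLIES (1 XOR (0 XOR 0))) -> 1
  row 17 [10001]: ((0 IMPLIES (1 AND NOT 1)) IMPLIES (1 XOR (0 XOR 0))) -> 1
  row 18 [10010]: ((0 IMPLIES (0 AND NOT 1)) IMPLIES (1 XOR (0 XOR 0))) -> 1
  row 19 [10011]: ((0 IMPLIES (1 AND NOT 1)) IMPLIES (1 XOR (0 XOR 0))) -> 1
  row 20 [10100]: ((0 IMPLIES (0 AND NOT 1)) IMPLIES (1 XOR (0 XOR 0))) -> 1
  row 21 [10101]: ((0 IMPLIES (1 AND NOT 1)) IMPLIES (1 XOR (0 XOR 0))) -> 1
  row 22 [10110]: ((0 IMPLIES (0 AND NOT 1)) IMPLIES (1 XOR (0 XOR 0))) -> 1
  row 23 [10111]: ((0 IMPLIES (1 AND NOT 1)) IMPLIES (1 XOR (0 XOR 0))) -> 1
  row 24 [11000]: ((1 IMPLIES (0 AND NOT 1)) IMPLIES (1 XOR (1 XOR 1))) -> 1
  row 25 [11001]: ((1 IMPLIES (1 AND NOT 1)) IMPLIES (1 XOR (1 XOR 1))) -> 1
  row 26 [11010]: ((1 IMPLIES (0 AND NOT 1)) IMPLIES (1 XOR (1 XOR 1))) -> 1
  row 27 [11011]: ((1 IMPLIES (1 AND NOT 1)) IMPLIES (1 XOR (1 XOR 1))) -> 1
  row 28 [11100]: ((1 IMPLIES (0 AND NOT 1)) IMPLIES (1 XOR (1 XOR 1))) -> 1
  row 29 [11101]: ((1 IMPLIES (1 AND NOT 1)) IMPLIES (1 XOR (1 XOR 1))) -> 1
  row 30 [11110]: ((1 IMPLIES (0 AND NOT 1)) IMPLIES (1 XOR (1 XOR 1))) -> 1
  row 31 [11111]: ((1 IMPLIES (1 AND NOT 1)) IMPLIES (1 XOR (1 XOR 1))) -> 1
Full result column, 4 rows per line (a,b,c fixed per line; d,e runs 00..11 left to right):
  rows 0-3 [a,b,c=000]: 0000  = hex 0
  rows 4-7 [a,b,c=001]: 0000  = hex 0
  rows 8-11 [a,b,c=010]: 1010  = hex A
  rows 12-15 [a,b,c=011]: 1010  = hex A
  rows 16-19 [a,b,c=100]: 1111  = hex F
  rows 20-23 [a,b,c=101]: 1111  = hex F
  rows 24-27 [a,b,c=110]: 1111  = hex F
  rows 28-31 [a,b,c=111]: 1111  = hex F
Output column (row 0 .. row 31) = 00000000101010101111111111111111
Output column grouped in 4s = 0000 0000 1010 1010 1111 1111 1111 1111 = 0x00AAFFFF
Convert to decimal digit by digit (value = value*16 + digit):
  0 -> 0
  0*16 + 0 = 0
  0*16 + 10 (A) = 10
  10*16 + 10 (A) = 170
  170*16 + 15 (F) = 2735
  2735*16 + 15 (F) = 43775
  43775*16 + 15 (F) = 700415
  700415*16 + 15 (F) = 11206655
Decimal = 11206655

11206655


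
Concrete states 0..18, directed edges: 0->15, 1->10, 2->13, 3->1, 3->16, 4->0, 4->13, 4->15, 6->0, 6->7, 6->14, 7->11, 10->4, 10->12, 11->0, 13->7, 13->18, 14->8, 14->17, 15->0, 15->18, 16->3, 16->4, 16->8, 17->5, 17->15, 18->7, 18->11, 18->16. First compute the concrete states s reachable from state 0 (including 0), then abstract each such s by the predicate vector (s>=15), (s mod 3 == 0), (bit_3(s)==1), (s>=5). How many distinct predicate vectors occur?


BFS from 0:
Concrete reachable: {0, 1, 3, 4, 7, 8, 10, 11, 12, 13, 15, 16, 18}
Abstract via predicates (s>=15), (s mod 3 == 0), (bit_3(s)==1), (s>=5):
  (0,0,0,0) <- {1, 4}
  (0,0,0,1) <- {7}
  (0,0,1,1) <- {8, 10, 11, 13}
  (0,1,0,0) <- {0, 3}
  (0,1,1,1) <- {12}
  (1,0,0,1) <- {16}
  (1,1,0,1) <- {18}
  (1,1,1,1) <- {15}
Distinct abstract states = 8

8


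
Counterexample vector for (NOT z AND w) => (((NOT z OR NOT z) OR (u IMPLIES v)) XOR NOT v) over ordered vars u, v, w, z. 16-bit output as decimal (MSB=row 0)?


F1 = (NOT z AND w)
F2 = (((NOT z OR NOT z) OR (u IMPLIES v)) XOR NOT v)
Counterexample to F1=>F2 is where F1=1 and F2=0.
Evaluate each row (bits = u,v,w,z, MSB first):
  row 0 [0000]: F1=0 F2=0 -> F1&~F2 -> 0
  row 1 [0001]: F1=0 F2=0 -> F1&~F2 -> 0
  row 2 [0010]: F1=1 F2=0 -> F1&~F2 -> 1
  row 3 [0011]: F1=0 F2=0 -> F1&~F2 -> 0
  row 4 [0100]: F1=0 F2=1 -> F1&~F2 -> 0
  row 5 [0101]: F1=0 F2=1 -> F1&~F2 -> 0
  row 6 [0110]: F1=1 F2=1 -> F1&~F2 -> 0
  row 7 [0111]: F1=0 F2=1 -> F1&~F2 -> 0
  row 8 [1000]: F1=0 F2=0 -> F1&~F2 -> 0
  row 9 [1001]: F1=0 F2=1 -> F1&~F2 -> 0
  row 10 [1010]: F1=1 F2=0 -> F1&~F2 -> 1
  row 11 [1011]: F1=0 F2=1 -> F1&~F2 -> 0
  row 12 [1100]: F1=0 F2=1 -> F1&~F2 -> 0
  row 13 [1101]: F1=0 F2=1 -> F1&~F2 -> 0
  row 14 [1110]: F1=1 F2=1 -> F1&~F2 -> 0
  row 15 [1111]: F1=0 F2=1 -> F1&~F2 -> 0
Full result column, 4 rows per line (u,v fixed per line; w,z runs 00..11 left to right):
  rows 0-3 [u,v=00]: 0010  = hex 2
  rows 4-7 [u,v=01]: 0000  = hex 0
  rows 8-11 [u,v=10]: 0010  = hex 2
  rows 12-15 [u,v=11]: 0000  = hex 0
Counterexample vector (row 0 .. row 15) = 0010000000100000
Output column grouped in 4s = 0010 0000 0010 0000 = 0x2020
Convert to decimal digit by digit (value = value*16 + digit):
  2 -> 2
  2*16 + 0 = 32
  32*16 + 2 = 514
  514*16 + 0 = 8224
Decimal = 8224

8224


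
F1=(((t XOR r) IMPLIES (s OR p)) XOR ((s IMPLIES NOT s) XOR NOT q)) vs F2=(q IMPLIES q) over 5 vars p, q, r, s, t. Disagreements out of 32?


F1 = (((t XOR r) IMPLIES (s OR p)) XOR ((s IMPLIES NOT s) XOR NOT q))
F2 = (q IMPLIES q)
Evaluate both on each of 32 rows (bits = p,q,r,s,t):
  row 0 [00000]: F1=1 F2=1 -> 0
  row 1 [00001]: F1=0 F2=1 (differ) -> 1
  row 2 [00010]: F1=0 F2=1 (differ) -> 1
  row 3 [00011]: F1=0 F2=1 (differ) -> 1
  row 4 [00100]: F1=0 F2=1 (differ) -> 1
  row 5 [00101]: F1=1 F2=1 -> 0
  row 6 [00110]: F1=0 F2=1 (differ) -> 1
  row 7 [00111]: F1=0 F2=1 (differ) -> 1
  row 8 [01000]: F1=0 F2=1 (differ) -> 1
  row 9 [01001]: F1=1 F2=1 -> 0
  row 10 [01010]: F1=1 F2=1 -> 0
  row 11 [01011]: F1=1 F2=1 -> 0
  row 12 [01100]: F1=1 F2=1 -> 0
  row 13 [01101]: F1=0 F2=1 (differ) -> 1
  row 14 [01110]: F1=1 F2=1 -> 0
  row 15 [01111]: F1=1 F2=1 -> 0
  row 16 [10000]: F1=1 F2=1 -> 0
  row 17 [10001]: F1=1 F2=1 -> 0
  row 18 [10010]: F1=0 F2=1 (differ) -> 1
  row 19 [10011]: F1=0 F2=1 (differ) -> 1
  row 20 [10100]: F1=1 F2=1 -> 0
  row 21 [10101]: F1=1 F2=1 -> 0
  row 22 [10110]: F1=0 F2=1 (differ) -> 1
  row 23 [10111]: F1=0 F2=1 (differ) -> 1
  row 24 [11000]: F1=0 F2=1 (differ) -> 1
  row 25 [11001]: F1=0 F2=1 (differ) -> 1
  row 26 [11010]: F1=1 F2=1 -> 0
  row 27 [11011]: F1=1 F2=1 -> 0
  row 28 [11100]: F1=0 F2=1 (differ) -> 1
  row 29 [11101]: F1=0 F2=1 (differ) -> 1
  row 30 [11110]: F1=1 F2=1 -> 0
  row 31 [11111]: F1=1 F2=1 -> 0
Full result column, 8 rows per line (p,q fixed per line; r,s,t runs 000..111 left to right):
  rows 0-7 [p,q=00]: 01111011  (ones: 6)
  rows 8-15 [p,q=01]: 10000100  (ones: 2)
  rows 16-23 [p,q=10]: 00110011  (ones: 4)
  rows 24-31 [p,q=11]: 11001100  (ones: 4)
Disagreements = 6+2+4+4 = 16

16


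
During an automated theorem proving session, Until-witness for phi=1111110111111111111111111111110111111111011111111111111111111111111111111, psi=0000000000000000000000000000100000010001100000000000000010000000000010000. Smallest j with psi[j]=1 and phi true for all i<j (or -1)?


(phi U psi) at 0: need smallest j with psi[j]=1 and phi[i]=1 for all i in [0,j).
Scan from step 0:
  step 0: phi=1, psi=0 -> continue
  step 1: phi=1, psi=0 -> continue
  step 2: phi=1, psi=0 -> continue
  step 3: phi=1, psi=0 -> continue
  step 6: phi=0 -> phi-prefix broken from here
  step 28: psi=1 but phi already failed -> not a witness
  step 35: psi=1 but phi already failed -> not a witness
  step 39: psi=1 but phi already failed -> not a witness
  step 40: psi=1 but phi already failed -> not a witness
  step 56: psi=1 but phi already failed -> not a witness
  step 68: psi=1 but phi already failed -> not a witness
  end of trace: no witness -> -1
Witness step = -1

-1


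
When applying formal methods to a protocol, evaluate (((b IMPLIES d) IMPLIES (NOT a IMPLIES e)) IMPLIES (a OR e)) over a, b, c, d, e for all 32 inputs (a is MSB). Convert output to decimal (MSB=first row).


Formula: (((b IMPLIES d) IMPLIES (NOT a IMPLIES e)) IMPLIES (a OR e)) over a, b, c, d, e (32 rows)
Evaluate each row (bits = a,b,c,d,e, MSB first):
  row 0 [00000]: (((0 IMPLIES 0) IMPLIES (NOT 0 IMPLIES 0)) IMPLIES (0 OR 0)) -> 1
  row 1 [00001]: (((0 IMPLIES 0) IMPLIES (NOT 0 IMPLIES 1)) IMPLIES (0 OR 1)) -> 1
  row 2 [00010]: (((0 IMPLIES 1) IMPLIES (NOT 0 IMPLIES 0)) IMPLIES (0 OR 0)) -> 1
  row 3 [00011]: (((0 IMPLIES 1) IMPLIES (NOT 0 IMPLIES 1)) IMPLIES (0 OR 1)) -> 1
  row 4 [00100]: (((0 IMPLIES 0) IMPLIES (NOT 0 IMPLIES 0)) IMPLIES (0 OR 0)) -> 1
  row 5 [00101]: (((0 IMPLIES 0) IMPLIES (NOT 0 IMPLIES 1)) IMPLIES (0 OR 1)) -> 1
  row 6 [00110]: (((0 IMPLIES 1) IMPLIES (NOT 0 IMPLIES 0)) IMPLIES (0 OR 0)) -> 1
  row 7 [00111]: (((0 IMPLIES 1) IMPLIES (NOT 0 IMPLIES 1)) IMPLIES (0 OR 1)) -> 1
  row 8 [01000]: (((1 IMPLIES 0) IMPLIES (NOT 0 IMPLIES 0)) IMPLIES (0 OR 0)) -> 0
  row 9 [01001]: (((1 IMPLIES 0) IMPLIES (NOT 0 IMPLIES 1)) IMPLIES (0 OR 1)) -> 1
  row 10 [01010]: (((1 IMPLIES 1) IMPLIES (NOT 0 IMPLIES 0)) IMPLIES (0 OR 0)) -> 1
  row 11 [01011]: (((1 IMPLIES 1) IMPLIES (NOT 0 IMPLIES 1)) IMPLIES (0 OR 1)) -> 1
  row 12 [01100]: (((1 IMPLIES 0) IMPLIES (NOT 0 IMPLIES 0)) IMPLIES (0 OR 0)) -> 0
  row 13 [01101]: (((1 IMPLIES 0) IMPLIES (NOT 0 IMPLIES 1)) IMPLIES (0 OR 1)) -> 1
  row 14 [01110]: (((1 IMPLIES 1) IMPLIES (NOT 0 IMPLIES 0)) IMPLIES (0 OR 0)) -> 1
  row 15 [01111]: (((1 IMPLIES 1) IMPLIES (NOT 0 IMPLIES 1)) IMPLIES (0 OR 1)) -> 1
  row 16 [10000]: (((0 IMPLIES 0) IMPLIES (NOT 1 IMPLIES 0)) IMPLIES (1 OR 0)) -> 1
  row 17 [10001]: (((0 IMPLIES 0) IMPLIES (NOT 1 IMPLIES 1)) IMPLIES (1 OR 1)) -> 1
  row 18 [10010]: (((0 IMPLIES 1) IMPLIES (NOT 1 IMPLIES 0)) IMPLIES (1 OR 0)) -> 1
  row 19 [10011]: (((0 IMPLIES 1) IMPLIES (NOT 1 IMPLIES 1)) IMPLIES (1 OR 1)) -> 1
  row 20 [10100]: (((0 IMPLIES 0) IMPLIES (NOT 1 IMPLIES 0)) IMPLIES (1 OR 0)) -> 1
  row 21 [10101]: (((0 IMPLIES 0) IMPLIES (NOT 1 IMPLIES 1)) IMPLIES (1 OR 1)) -> 1
  row 22 [10110]: (((0 IMPLIES 1) IMPLIES (NOT 1 IMPLIES 0)) IMPLIES (1 OR 0)) -> 1
  row 23 [10111]: (((0 IMPLIES 1) IMPLIES (NOT 1 IMPLIES 1)) IMPLIES (1 OR 1)) -> 1
  row 24 [11000]: (((1 IMPLIES 0) IMPLIES (NOT 1 IMPLIES 0)) IMPLIES (1 OR 0)) -> 1
  row 25 [11001]: (((1 IMPLIES 0) IMPLIES (NOT 1 IMPLIES 1)) IMPLIES (1 OR 1)) -> 1
  row 26 [11010]: (((1 IMPLIES 1) IMPLIES (NOT 1 IMPLIES 0)) IMPLIES (1 OR 0)) -> 1
  row 27 [11011]: (((1 IMPLIES 1) IMPLIES (NOT 1 IMPLIES 1)) IMPLIES (1 OR 1)) -> 1
  row 28 [11100]: (((1 IMPLIES 0) IMPLIES (NOT 1 IMPLIES 0)) IMPLIES (1 OR 0)) -> 1
  row 29 [11101]: (((1 IMPLIES 0) IMPLIES (NOT 1 IMPLIES 1)) IMPLIES (1 OR 1)) -> 1
  row 30 [11110]: (((1 IMPLIES 1) IMPLIES (NOT 1 IMPLIES 0)) IMPLIES (1 OR 0)) -> 1
  row 31 [11111]: (((1 IMPLIES 1) IMPLIES (NOT 1 IMPLIES 1)) IMPLIES (1 OR 1)) -> 1
Full result column, 4 rows per line (a,b,c fixed per line; d,e runs 00..11 left to right):
  rows 0-3 [a,b,c=000]: 1111  = hex F
  rows 4-7 [a,b,c=001]: 1111  = hex F
  rows 8-11 [a,b,c=010]: 0111  = hex 7
  rows 12-15 [a,b,c=011]: 0111  = hex 7
  rows 16-19 [a,b,c=100]: 1111  = hex F
  rows 20-23 [a,b,c=101]: 1111  = hex F
  rows 24-27 [a,b,c=110]: 1111  = hex F
  rows 28-31 [a,b,c=111]: 1111  = hex F
Output column (row 0 .. row 31) = 11111111011101111111111111111111
Output column grouped in 4s = 1111 1111 0111 0111 1111 1111 1111 1111 = 0xFF77FFFF
Convert to decimal digit by digit (value = value*16 + digit):
  F -> 15
  15*16 + 15 (F) = 255
  255*16 + 7 = 4087
  4087*16 + 7 = 65399
  65399*16 + 15 (F) = 1046399
  1046399*16 + 15 (F) = 16742399
  16742399*16 + 15 (F) = 267878399
  267878399*16 + 15 (F) = 4286054399
Decimal = 4286054399

4286054399
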